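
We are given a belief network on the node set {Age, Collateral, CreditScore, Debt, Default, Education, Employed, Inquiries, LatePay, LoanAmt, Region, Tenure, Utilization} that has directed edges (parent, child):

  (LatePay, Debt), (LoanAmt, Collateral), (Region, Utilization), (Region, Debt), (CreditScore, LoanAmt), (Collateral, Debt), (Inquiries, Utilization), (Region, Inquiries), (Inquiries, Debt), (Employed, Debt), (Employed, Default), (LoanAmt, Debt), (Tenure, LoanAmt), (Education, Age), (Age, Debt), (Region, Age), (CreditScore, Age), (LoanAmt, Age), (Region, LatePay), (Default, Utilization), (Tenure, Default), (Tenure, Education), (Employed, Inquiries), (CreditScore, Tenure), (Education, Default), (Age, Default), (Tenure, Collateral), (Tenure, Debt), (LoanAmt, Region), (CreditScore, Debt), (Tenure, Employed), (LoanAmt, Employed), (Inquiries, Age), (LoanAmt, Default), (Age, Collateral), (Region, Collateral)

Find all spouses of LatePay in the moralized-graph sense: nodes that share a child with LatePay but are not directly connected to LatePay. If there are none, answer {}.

Children of LatePay: Debt.
  Debt's other parents are Age, Collateral, CreditScore, Employed, Inquiries, LoanAmt, Region, Tenure.
Excluding nodes already adjacent to LatePay (Debt, Region), the co-parent-only contribution is {Age, Collateral, CreditScore, Employed, Inquiries, LoanAmt, Tenure}.

{Age, Collateral, CreditScore, Employed, Inquiries, LoanAmt, Tenure}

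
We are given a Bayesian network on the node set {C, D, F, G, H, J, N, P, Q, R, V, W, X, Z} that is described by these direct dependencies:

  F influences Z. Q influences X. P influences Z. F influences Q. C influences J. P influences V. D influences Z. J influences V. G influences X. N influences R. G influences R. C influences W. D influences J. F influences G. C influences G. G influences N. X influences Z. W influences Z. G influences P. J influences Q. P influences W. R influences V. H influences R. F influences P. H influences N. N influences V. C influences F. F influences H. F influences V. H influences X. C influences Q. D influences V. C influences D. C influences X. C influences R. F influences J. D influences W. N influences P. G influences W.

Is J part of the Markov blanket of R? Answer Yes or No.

Yes

J is a co-parent of R: both are parents of V.
So J ∈ MB(R).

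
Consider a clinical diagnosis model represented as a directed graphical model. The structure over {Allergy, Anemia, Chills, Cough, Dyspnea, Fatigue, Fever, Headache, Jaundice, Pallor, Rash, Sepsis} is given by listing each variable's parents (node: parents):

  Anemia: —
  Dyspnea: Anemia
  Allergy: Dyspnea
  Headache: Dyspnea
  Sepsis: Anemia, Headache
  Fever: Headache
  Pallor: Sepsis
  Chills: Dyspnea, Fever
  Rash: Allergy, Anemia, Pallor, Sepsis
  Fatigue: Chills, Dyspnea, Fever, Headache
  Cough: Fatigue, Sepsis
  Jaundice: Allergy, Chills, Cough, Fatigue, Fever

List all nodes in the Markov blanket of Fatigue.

{Allergy, Chills, Cough, Dyspnea, Fever, Headache, Jaundice, Sepsis}

Fatigue has parents Chills, Dyspnea, Fever, Headache.
Children of Fatigue: Cough, Jaundice.
Other parents of Fatigue's children:
  Cough: Sepsis
  Jaundice: Allergy, Chills, Cough, Fever
MB(Fatigue) = {Allergy, Chills, Cough, Dyspnea, Fever, Headache, Jaundice, Sepsis}.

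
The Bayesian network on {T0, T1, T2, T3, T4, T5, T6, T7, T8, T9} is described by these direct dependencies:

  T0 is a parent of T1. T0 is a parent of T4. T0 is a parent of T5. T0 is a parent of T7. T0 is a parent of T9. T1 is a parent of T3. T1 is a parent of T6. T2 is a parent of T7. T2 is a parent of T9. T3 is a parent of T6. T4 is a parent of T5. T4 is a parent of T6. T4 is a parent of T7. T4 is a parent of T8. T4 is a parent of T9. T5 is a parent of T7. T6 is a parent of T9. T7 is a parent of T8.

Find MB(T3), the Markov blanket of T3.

The Markov blanket of a node is its parents, its children, and the other parents of its children.
Parents of T3: T1.
T3 has child T6.
Co-parents of T3 (other parents of its children):
  T6's other parents are T1, T4.
Union: {T1} ∪ {T6} ∪ {T1, T4} = {T1, T4, T6}.

{T1, T4, T6}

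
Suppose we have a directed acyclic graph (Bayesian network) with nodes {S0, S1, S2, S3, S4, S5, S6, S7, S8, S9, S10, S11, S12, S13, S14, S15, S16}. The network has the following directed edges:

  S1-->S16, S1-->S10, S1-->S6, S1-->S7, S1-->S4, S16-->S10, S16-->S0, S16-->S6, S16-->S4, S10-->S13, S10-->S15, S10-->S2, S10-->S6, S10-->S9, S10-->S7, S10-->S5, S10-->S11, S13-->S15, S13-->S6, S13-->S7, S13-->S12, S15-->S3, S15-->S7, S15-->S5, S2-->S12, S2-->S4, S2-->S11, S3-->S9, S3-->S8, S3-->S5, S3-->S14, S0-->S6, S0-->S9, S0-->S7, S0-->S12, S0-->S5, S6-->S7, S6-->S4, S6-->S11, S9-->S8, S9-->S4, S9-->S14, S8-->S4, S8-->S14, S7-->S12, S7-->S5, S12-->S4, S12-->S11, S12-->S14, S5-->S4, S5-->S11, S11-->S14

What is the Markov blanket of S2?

{S0, S1, S4, S5, S6, S7, S8, S9, S10, S11, S12, S13, S16}

By definition, MB(S2) is built from S2's parents, S2's children, and the co-parents of S2.
S2's children: S4, S11, S12.
S2 has parent S10.
Co-parents of S2 (other parents of its children):
  S12's other parents are S0, S7, S13.
  S4's other parents are S1, S5, S6, S8, S9, S12, S16.
  parents(S11) \ {S2} = {S5, S6, S10, S12}.
Taking the union gives {S0, S1, S4, S5, S6, S7, S8, S9, S10, S11, S12, S13, S16}.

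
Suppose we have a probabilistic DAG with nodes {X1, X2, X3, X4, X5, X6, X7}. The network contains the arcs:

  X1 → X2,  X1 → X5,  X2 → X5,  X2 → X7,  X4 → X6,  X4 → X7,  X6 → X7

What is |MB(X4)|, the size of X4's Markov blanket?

Pa(X4) = {}.
X4's children: X6, X7.
Other parents of X4's children:
  X6: no additional parents.
  X7 also has parents X2, X6.
MB(X4) = {X2, X6, X7}, which has 3 nodes.

3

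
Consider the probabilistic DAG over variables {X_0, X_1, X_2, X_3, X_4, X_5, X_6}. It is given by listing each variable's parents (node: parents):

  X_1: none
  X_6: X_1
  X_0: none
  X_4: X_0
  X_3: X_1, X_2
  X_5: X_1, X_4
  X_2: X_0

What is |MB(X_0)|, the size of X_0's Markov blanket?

X_0's parents: none.
X_0 has children X_2, X_4.
Parents of each child, excluding X_0:
  X_2 has no other parent.
  X_4: no additional parents.
MB(X_0) = {X_2, X_4}, which has 2 nodes.

2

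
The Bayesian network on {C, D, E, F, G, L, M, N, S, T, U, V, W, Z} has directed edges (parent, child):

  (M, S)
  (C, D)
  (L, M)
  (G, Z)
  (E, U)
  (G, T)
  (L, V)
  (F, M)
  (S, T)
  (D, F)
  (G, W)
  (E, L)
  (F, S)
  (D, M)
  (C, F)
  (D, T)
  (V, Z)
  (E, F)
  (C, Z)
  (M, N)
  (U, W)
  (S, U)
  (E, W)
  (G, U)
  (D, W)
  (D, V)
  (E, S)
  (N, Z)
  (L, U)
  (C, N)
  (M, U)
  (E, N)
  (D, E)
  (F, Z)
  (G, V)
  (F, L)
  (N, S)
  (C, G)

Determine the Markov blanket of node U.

{D, E, G, L, M, S, W}

U has child W.
Pa(U) = {E, G, L, M, S}.
Parents of each child, excluding U:
  W's other parents are D, E, G.
MB(U) = {D, E, G, L, M, S, W}.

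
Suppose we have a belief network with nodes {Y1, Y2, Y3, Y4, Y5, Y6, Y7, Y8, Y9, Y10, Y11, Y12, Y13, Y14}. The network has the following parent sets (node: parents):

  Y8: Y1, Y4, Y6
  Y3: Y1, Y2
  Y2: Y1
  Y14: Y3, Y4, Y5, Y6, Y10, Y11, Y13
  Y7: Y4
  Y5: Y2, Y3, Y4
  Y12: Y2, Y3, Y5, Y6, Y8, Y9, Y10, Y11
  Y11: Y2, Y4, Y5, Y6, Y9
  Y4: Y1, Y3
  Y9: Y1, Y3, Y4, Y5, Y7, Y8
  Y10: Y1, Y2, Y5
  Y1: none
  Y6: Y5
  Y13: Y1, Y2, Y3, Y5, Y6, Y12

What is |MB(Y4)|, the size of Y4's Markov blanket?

12

Y4 has parents Y1, Y3.
Y4 has children Y5, Y7, Y8, Y9, Y11, Y14.
Other parents of Y4's children:
  Y5's other parents are Y2, Y3.
  Y7: no additional parents.
  Y8 also has parents Y1, Y6.
  parents(Y9) \ {Y4} = {Y1, Y3, Y5, Y7, Y8}.
  parents(Y11) \ {Y4} = {Y2, Y5, Y6, Y9}.
  parents(Y14) \ {Y4} = {Y3, Y5, Y6, Y10, Y11, Y13}.
MB(Y4) = {Y1, Y2, Y3, Y5, Y6, Y7, Y8, Y9, Y10, Y11, Y13, Y14}, which has 12 nodes.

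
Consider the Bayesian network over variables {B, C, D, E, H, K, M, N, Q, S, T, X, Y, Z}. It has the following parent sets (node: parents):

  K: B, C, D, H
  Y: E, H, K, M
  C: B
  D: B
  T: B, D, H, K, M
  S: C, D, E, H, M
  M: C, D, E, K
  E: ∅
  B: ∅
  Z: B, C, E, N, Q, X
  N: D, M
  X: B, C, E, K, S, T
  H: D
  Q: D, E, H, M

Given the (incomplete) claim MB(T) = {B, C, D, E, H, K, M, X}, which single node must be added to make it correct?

S

The Markov blanket of a node is its parents, its children, and the other parents of its children.
Ch(T) = {X}.
T's parents: B, D, H, K, M.
For each child, the remaining parents (spouses of T):
  parents(X) \ {T} = {B, C, E, K, S}.
MB(T) = {B, C, D, E, H, K, M, S, X}.
Comparing with the claimed set, S is missing.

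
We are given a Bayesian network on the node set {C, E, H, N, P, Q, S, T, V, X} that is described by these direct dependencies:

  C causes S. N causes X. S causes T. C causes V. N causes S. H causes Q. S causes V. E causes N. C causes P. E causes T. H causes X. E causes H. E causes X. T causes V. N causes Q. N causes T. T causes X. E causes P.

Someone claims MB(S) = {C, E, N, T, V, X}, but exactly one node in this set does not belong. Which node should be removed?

Parents of S: C, N.
S has children T, V.
Co-parents of S (other parents of its children):
  T: E, N
  V: C, T
MB(S) = {C, E, N, T, V}.
X is neither a parent, child, nor co-parent of S, so it does not belong.

X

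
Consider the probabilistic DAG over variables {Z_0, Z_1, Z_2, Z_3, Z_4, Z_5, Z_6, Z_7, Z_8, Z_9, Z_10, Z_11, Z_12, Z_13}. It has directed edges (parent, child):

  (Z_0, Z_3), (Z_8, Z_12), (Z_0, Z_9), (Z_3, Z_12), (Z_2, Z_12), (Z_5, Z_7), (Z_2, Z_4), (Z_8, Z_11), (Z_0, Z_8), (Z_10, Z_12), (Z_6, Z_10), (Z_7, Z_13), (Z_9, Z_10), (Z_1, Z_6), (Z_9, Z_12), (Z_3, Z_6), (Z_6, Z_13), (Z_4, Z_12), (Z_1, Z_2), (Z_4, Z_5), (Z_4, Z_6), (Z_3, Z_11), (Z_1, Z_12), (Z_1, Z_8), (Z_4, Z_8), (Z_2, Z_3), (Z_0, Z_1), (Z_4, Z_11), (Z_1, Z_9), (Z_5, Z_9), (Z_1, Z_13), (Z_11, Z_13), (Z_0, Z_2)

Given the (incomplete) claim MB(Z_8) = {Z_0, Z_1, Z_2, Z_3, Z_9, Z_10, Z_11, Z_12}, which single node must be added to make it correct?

Z_4

Recall MB(v) = parents ∪ children ∪ spouses, where spouses are the other parents of v's children.
Z_8 has parents Z_0, Z_1, Z_4.
Children of Z_8: Z_11, Z_12.
Other parents of Z_8's children:
  Z_11: Z_3, Z_4
  Z_12: Z_1, Z_2, Z_3, Z_4, Z_9, Z_10
MB(Z_8) = {Z_0, Z_1, Z_2, Z_3, Z_4, Z_9, Z_10, Z_11, Z_12}.
Comparing with the claimed set, Z_4 is missing.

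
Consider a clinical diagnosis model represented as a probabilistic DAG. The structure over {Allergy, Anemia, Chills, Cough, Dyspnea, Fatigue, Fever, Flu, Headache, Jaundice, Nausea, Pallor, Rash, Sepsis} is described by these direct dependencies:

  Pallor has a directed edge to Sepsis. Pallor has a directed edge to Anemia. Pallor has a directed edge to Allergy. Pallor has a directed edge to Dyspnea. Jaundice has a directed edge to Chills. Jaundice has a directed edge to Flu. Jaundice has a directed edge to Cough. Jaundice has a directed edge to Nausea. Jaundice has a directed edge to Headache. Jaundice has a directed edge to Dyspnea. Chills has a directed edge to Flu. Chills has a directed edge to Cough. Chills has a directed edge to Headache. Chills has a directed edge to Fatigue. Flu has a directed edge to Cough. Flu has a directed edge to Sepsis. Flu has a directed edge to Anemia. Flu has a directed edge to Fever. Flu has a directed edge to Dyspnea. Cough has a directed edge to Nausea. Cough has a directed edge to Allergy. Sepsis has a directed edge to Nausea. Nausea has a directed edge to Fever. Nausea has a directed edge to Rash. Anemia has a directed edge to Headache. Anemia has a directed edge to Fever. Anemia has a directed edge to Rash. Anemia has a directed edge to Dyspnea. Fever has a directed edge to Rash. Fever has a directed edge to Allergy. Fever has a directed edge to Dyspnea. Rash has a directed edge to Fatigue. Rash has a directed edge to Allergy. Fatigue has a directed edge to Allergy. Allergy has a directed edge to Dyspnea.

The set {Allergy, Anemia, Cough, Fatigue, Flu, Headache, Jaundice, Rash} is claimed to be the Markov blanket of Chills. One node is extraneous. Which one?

Allergy

Chills's parents: Jaundice.
Children of Chills: Cough, Fatigue, Flu, Headache.
Parents of each child, excluding Chills:
  Flu also has parent Jaundice.
  Cough's other parents are Flu, Jaundice.
  Headache also has parents Anemia, Jaundice.
  parents(Fatigue) \ {Chills} = {Rash}.
MB(Chills) = {Anemia, Cough, Fatigue, Flu, Headache, Jaundice, Rash}.
Allergy is neither a parent, child, nor co-parent of Chills, so it does not belong.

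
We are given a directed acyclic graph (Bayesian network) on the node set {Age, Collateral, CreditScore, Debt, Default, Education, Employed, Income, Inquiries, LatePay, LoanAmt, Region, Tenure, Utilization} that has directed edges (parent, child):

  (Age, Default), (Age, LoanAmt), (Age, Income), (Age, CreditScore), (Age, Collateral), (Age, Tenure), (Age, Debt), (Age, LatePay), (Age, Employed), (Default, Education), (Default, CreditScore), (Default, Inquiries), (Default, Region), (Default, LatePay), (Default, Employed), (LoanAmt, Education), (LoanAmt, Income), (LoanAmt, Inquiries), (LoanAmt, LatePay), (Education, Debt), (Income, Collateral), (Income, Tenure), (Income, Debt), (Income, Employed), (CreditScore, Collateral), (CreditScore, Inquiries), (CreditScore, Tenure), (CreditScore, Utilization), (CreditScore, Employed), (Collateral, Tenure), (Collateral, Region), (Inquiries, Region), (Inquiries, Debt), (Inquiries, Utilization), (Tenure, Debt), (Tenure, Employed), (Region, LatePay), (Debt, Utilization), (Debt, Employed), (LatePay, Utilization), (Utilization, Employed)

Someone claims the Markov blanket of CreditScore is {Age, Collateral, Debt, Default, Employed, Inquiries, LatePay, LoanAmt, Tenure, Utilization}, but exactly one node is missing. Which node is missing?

A node's Markov blanket = Pa ∪ Ch ∪ (parents of Ch other than the node itself).
Parents of CreditScore: Age, Default.
Children of CreditScore: Collateral, Employed, Inquiries, Tenure, Utilization.
Other parents of CreditScore's children:
  Collateral's other parents are Age, Income.
  Inquiries also has parents Default, LoanAmt.
  Tenure's other parents are Age, Collateral, Income.
  Utilization's other parents are Debt, Inquiries, LatePay.
  parents(Employed) \ {CreditScore} = {Age, Debt, Default, Income, Tenure, Utilization}.
MB(CreditScore) = {Age, Collateral, Debt, Default, Employed, Income, Inquiries, LatePay, LoanAmt, Tenure, Utilization}.
Comparing with the claimed set, Income is missing.

Income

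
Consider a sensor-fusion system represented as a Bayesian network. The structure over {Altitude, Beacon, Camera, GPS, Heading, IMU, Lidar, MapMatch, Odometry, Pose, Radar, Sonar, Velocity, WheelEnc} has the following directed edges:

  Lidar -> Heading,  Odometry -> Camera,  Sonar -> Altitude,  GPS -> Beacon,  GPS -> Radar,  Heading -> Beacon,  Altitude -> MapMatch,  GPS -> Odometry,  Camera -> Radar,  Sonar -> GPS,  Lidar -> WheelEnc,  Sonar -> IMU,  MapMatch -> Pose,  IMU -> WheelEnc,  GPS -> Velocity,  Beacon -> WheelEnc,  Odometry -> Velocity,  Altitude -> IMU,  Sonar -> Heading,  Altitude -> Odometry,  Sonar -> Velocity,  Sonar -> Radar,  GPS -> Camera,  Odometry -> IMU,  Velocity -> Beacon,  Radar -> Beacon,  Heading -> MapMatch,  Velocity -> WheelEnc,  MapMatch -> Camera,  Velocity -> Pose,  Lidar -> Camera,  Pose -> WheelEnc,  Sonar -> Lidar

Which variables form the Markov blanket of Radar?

{Beacon, Camera, GPS, Heading, Sonar, Velocity}

The Markov blanket of a node is its parents, its children, and the other parents of its children.
Radar's parents: Camera, GPS, Sonar.
Radar's children: Beacon.
Other parents of Radar's children:
  Beacon: GPS, Heading, Velocity
MB(Radar) = {Beacon, Camera, GPS, Heading, Sonar, Velocity}.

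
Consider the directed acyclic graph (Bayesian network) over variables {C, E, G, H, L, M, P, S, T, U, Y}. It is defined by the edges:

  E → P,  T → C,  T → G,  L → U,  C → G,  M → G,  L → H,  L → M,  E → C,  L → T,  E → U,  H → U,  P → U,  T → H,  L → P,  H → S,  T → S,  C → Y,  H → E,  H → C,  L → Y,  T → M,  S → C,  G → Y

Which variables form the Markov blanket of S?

Recall MB(v) = parents ∪ children ∪ spouses, where spouses are the other parents of v's children.
S has parents H, T.
S has child C.
Other parents of S's children:
  C's other parents are E, H, T.
So the Markov blanket of S is {C, E, H, T}.

{C, E, H, T}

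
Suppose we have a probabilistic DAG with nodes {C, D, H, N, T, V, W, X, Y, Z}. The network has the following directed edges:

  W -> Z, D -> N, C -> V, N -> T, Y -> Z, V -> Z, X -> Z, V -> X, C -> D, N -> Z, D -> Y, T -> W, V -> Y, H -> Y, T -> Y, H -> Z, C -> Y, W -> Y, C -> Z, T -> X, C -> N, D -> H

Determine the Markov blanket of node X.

{C, H, N, T, V, W, Y, Z}

Children of X: Z.
X has parents T, V.
Other parents of X's children:
  Z: C, H, N, V, W, Y
Union: {T, V} ∪ {Z} ∪ {C, H, N, V, W, Y} = {C, H, N, T, V, W, Y, Z}.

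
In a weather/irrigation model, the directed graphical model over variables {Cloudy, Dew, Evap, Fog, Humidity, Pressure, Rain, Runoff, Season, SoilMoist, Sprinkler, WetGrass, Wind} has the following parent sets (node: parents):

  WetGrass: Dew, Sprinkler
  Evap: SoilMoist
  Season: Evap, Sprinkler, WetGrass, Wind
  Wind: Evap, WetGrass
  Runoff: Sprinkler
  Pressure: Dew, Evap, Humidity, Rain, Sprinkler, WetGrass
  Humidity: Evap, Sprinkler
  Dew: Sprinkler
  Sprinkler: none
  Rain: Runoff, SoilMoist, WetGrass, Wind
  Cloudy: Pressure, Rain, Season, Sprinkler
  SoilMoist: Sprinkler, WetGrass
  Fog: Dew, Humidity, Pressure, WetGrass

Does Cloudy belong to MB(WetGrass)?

No

The Markov blanket of a node is its parents, its children, and the other parents of its children.
WetGrass's parents: Dew, Sprinkler.
Ch(WetGrass) = {Fog, Pressure, Rain, Season, SoilMoist, Wind}.
Co-parents of WetGrass (other parents of its children):
  parents(SoilMoist) \ {WetGrass} = {Sprinkler}.
  Wind's other parent is Evap.
  Season's other parents are Evap, Sprinkler, Wind.
  parents(Rain) \ {WetGrass} = {Runoff, SoilMoist, Wind}.
  parents(Pressure) \ {WetGrass} = {Dew, Evap, Humidity, Rain, Sprinkler}.
  Fog's other parents are Dew, Humidity, Pressure.
MB(WetGrass) = {Dew, Evap, Fog, Humidity, Pressure, Rain, Runoff, Season, SoilMoist, Sprinkler, Wind}; Cloudy is not in this set.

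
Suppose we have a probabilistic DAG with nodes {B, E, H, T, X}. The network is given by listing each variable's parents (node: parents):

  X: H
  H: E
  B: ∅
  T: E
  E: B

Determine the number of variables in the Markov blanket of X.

1

Parents of X: H.
X has no children.
With no children, X has no spouses; the co-parent set is empty.
MB(X) = {H}, which has 1 node.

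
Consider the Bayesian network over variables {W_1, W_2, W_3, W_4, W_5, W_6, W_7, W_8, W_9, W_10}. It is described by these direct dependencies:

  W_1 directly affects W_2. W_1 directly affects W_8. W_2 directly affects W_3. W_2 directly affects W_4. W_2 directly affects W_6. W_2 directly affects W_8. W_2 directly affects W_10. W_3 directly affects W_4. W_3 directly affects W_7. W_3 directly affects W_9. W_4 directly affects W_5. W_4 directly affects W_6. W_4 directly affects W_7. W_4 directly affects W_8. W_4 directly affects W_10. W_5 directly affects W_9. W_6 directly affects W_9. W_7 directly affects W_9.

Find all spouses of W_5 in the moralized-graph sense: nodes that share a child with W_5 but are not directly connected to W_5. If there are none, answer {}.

{W_3, W_6, W_7}

Children of W_5: W_9.
  W_9's other parents are W_3, W_6, W_7.
Excluding nodes already adjacent to W_5 (W_4, W_9), the co-parent-only contribution is {W_3, W_6, W_7}.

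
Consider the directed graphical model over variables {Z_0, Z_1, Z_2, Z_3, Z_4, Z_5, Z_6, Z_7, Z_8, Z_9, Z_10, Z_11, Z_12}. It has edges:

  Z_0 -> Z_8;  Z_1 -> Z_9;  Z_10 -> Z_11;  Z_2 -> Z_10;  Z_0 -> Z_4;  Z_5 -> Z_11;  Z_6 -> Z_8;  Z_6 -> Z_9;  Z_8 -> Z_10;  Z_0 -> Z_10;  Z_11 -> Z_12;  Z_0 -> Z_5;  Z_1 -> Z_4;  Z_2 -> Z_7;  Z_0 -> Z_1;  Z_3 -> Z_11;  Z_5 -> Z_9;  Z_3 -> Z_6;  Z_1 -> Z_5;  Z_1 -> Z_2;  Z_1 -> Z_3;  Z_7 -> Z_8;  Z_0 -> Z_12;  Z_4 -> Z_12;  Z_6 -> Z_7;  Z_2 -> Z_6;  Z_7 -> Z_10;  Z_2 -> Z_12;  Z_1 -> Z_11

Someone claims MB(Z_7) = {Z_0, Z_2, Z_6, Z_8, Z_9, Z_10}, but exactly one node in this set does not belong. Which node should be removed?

Z_7's children: Z_8, Z_10.
Z_7's parents: Z_2, Z_6.
Parents of each child, excluding Z_7:
  Z_8's other parents are Z_0, Z_6.
  parents(Z_10) \ {Z_7} = {Z_0, Z_2, Z_8}.
MB(Z_7) = {Z_0, Z_2, Z_6, Z_8, Z_10}.
Z_9 is neither a parent, child, nor co-parent of Z_7, so it does not belong.

Z_9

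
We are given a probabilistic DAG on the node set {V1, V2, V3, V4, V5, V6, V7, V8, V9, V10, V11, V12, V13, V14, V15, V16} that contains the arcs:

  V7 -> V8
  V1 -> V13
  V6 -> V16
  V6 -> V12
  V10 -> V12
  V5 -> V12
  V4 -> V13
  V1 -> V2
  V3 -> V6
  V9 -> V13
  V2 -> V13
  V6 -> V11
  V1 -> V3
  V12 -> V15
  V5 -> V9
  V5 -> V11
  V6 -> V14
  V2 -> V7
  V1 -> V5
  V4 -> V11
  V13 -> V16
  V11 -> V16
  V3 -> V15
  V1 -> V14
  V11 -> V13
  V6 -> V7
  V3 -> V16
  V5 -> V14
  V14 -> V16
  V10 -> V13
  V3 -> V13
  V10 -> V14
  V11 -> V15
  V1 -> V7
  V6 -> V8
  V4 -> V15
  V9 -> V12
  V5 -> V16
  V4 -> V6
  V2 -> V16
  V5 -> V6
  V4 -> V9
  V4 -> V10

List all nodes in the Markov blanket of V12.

A node's Markov blanket = Pa ∪ Ch ∪ (parents of Ch other than the node itself).
Pa(V12) = {V5, V6, V9, V10}.
V12's children: V15.
For each child, the remaining parents (spouses of V12):
  V15: V3, V4, V11
MB(V12) = {V3, V4, V5, V6, V9, V10, V11, V15}.

{V3, V4, V5, V6, V9, V10, V11, V15}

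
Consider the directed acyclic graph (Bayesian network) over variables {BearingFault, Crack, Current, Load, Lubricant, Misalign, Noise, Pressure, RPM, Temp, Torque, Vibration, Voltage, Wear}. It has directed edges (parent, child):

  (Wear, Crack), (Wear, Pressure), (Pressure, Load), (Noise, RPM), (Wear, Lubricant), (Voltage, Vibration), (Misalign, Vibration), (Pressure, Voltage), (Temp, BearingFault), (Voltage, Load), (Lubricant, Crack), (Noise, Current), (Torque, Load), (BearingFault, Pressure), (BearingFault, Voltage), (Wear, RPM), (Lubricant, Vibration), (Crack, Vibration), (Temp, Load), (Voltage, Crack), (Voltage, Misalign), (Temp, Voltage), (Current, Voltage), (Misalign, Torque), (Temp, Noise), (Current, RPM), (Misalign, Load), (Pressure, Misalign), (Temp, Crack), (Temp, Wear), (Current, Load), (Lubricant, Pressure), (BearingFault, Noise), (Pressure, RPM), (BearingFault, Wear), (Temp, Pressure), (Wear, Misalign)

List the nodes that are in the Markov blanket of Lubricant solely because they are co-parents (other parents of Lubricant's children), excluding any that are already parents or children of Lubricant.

{BearingFault, Misalign, Temp, Voltage}

Children of Lubricant: Crack, Pressure, Vibration.
  parents(Pressure) \ {Lubricant} = {BearingFault, Temp, Wear}.
  parents(Crack) \ {Lubricant} = {Temp, Voltage, Wear}.
  Vibration also has parents Crack, Misalign, Voltage.
Excluding nodes already adjacent to Lubricant (Crack, Pressure, Vibration, Wear), the co-parent-only contribution is {BearingFault, Misalign, Temp, Voltage}.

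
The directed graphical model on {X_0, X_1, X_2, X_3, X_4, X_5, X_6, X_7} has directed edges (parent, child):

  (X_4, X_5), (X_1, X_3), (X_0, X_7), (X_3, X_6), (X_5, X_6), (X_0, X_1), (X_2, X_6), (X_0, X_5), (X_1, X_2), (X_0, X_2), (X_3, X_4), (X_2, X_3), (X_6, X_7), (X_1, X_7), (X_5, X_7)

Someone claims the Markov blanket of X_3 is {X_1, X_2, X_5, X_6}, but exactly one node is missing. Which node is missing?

A node's Markov blanket = Pa ∪ Ch ∪ (parents of Ch other than the node itself).
Pa(X_3) = {X_1, X_2}.
Children of X_3: X_4, X_6.
Co-parents of X_3 (other parents of its children):
  X_4 has no other parent.
  X_6's other parents are X_2, X_5.
MB(X_3) = {X_1, X_2, X_4, X_5, X_6}.
Comparing with the claimed set, X_4 is missing.

X_4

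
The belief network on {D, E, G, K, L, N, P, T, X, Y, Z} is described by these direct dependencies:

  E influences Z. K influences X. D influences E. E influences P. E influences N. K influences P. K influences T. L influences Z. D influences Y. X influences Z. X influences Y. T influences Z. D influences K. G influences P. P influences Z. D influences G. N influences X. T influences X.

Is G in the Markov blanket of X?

No

Children of X: Y, Z.
Pa(X) = {K, N, T}.
Co-parents of X (other parents of its children):
  Y also has parent D.
  Z's other parents are E, L, P, T.
MB(X) = {D, E, K, L, N, P, T, Y, Z}; G is not in this set.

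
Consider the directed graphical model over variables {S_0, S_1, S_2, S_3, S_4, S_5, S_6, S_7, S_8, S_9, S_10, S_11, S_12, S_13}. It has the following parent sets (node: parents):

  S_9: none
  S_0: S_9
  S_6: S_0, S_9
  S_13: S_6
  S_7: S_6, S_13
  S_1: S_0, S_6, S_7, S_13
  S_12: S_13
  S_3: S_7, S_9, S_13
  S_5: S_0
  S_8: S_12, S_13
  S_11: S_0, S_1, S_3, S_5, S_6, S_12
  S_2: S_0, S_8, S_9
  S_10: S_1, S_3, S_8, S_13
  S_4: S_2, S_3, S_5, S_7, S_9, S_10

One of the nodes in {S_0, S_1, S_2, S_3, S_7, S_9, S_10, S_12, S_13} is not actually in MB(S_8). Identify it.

By definition, MB(S_8) is built from S_8's parents, S_8's children, and the co-parents of S_8.
S_8's parents: S_12, S_13.
S_8 has children S_2, S_10.
Parents of each child, excluding S_8:
  S_2: S_0, S_9
  S_10: S_1, S_3, S_13
MB(S_8) = {S_0, S_1, S_2, S_3, S_9, S_10, S_12, S_13}.
S_7 is neither a parent, child, nor co-parent of S_8, so it does not belong.

S_7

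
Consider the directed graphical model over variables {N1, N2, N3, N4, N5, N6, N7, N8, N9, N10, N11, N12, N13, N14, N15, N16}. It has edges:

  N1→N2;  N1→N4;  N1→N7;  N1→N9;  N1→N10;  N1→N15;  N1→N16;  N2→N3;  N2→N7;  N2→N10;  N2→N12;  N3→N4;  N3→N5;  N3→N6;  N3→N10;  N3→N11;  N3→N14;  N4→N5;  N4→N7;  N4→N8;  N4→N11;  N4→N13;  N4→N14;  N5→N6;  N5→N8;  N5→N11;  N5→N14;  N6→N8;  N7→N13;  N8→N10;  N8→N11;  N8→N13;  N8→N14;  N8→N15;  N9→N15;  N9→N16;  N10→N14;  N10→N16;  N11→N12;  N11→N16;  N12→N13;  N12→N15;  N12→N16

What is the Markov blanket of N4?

{N1, N2, N3, N5, N6, N7, N8, N10, N11, N12, N13, N14}

N4 has parents N1, N3.
N4 has children N5, N7, N8, N11, N13, N14.
Parents of each child, excluding N4:
  N5's other parent is N3.
  parents(N7) \ {N4} = {N1, N2}.
  parents(N8) \ {N4} = {N5, N6}.
  N11's other parents are N3, N5, N8.
  parents(N13) \ {N4} = {N7, N8, N12}.
  N14's other parents are N3, N5, N8, N10.
MB(N4) = {N1, N2, N3, N5, N6, N7, N8, N10, N11, N12, N13, N14}.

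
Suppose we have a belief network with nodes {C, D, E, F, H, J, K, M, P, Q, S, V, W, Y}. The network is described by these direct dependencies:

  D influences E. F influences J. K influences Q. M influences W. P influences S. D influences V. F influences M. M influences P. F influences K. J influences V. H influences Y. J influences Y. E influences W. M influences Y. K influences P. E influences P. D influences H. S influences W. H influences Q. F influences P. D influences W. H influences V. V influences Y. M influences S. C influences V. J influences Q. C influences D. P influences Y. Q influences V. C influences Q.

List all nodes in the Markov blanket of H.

{C, D, J, K, M, P, Q, V, Y}

H's children: Q, V, Y.
Parents of H: D.
For each child, the remaining parents (spouses of H):
  Q: C, J, K
  V: C, D, J, Q
  Y: J, M, P, V
So the Markov blanket of H is {C, D, J, K, M, P, Q, V, Y}.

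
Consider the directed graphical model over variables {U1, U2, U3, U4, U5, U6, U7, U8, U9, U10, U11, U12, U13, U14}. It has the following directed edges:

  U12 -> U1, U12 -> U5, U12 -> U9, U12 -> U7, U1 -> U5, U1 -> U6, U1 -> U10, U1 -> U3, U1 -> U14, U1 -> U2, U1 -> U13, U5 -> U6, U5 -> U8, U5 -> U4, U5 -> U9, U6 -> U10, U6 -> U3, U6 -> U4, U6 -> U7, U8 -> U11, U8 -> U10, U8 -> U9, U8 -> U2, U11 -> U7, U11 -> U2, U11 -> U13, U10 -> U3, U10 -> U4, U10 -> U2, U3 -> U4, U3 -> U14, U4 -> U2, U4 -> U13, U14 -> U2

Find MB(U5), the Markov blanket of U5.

{U1, U3, U4, U6, U8, U9, U10, U12}

U5's parents: U1, U12.
Children of U5: U4, U6, U8, U9.
For each child, the remaining parents (spouses of U5):
  parents(U6) \ {U5} = {U1}.
  U8 has no other parent.
  U4's other parents are U3, U6, U10.
  U9 also has parents U8, U12.
Taking the union gives {U1, U3, U4, U6, U8, U9, U10, U12}.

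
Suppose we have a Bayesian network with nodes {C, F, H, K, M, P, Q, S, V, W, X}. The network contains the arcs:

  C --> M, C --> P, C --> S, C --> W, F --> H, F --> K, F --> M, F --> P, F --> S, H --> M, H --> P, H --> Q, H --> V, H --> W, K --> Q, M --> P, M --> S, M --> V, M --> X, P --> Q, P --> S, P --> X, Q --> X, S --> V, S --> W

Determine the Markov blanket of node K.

{F, H, P, Q}

Parents of K: F.
K has child Q.
Co-parents of K (other parents of its children):
  Q: H, P
Taking the union gives {F, H, P, Q}.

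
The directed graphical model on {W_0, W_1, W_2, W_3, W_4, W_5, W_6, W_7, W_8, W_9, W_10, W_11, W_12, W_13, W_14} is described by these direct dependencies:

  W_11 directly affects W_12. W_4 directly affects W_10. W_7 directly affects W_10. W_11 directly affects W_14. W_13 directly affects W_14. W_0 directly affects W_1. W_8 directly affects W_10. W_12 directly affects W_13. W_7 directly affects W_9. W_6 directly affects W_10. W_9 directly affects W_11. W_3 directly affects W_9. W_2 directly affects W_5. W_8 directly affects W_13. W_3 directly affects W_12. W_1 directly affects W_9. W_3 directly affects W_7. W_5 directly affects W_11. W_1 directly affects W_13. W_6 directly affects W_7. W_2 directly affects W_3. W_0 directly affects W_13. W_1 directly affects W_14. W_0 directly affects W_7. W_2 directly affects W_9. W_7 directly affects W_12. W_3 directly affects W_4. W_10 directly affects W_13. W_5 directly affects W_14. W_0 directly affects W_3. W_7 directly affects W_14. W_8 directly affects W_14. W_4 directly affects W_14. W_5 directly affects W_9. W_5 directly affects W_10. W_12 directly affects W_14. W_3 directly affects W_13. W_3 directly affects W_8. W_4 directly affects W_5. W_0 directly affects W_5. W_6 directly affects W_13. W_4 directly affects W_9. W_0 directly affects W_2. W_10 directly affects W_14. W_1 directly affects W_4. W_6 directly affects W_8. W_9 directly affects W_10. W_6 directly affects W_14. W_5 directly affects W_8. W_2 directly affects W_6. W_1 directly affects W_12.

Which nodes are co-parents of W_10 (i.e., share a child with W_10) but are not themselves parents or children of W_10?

Children of W_10: W_13, W_14.
  W_13: W_0, W_1, W_3, W_6, W_8, W_12
  W_14: W_1, W_4, W_5, W_6, W_7, W_8, W_11, W_12, W_13
Excluding nodes already adjacent to W_10 (W_4, W_5, W_6, W_7, W_8, W_9, W_13, W_14), the co-parent-only contribution is {W_0, W_1, W_3, W_11, W_12}.

{W_0, W_1, W_3, W_11, W_12}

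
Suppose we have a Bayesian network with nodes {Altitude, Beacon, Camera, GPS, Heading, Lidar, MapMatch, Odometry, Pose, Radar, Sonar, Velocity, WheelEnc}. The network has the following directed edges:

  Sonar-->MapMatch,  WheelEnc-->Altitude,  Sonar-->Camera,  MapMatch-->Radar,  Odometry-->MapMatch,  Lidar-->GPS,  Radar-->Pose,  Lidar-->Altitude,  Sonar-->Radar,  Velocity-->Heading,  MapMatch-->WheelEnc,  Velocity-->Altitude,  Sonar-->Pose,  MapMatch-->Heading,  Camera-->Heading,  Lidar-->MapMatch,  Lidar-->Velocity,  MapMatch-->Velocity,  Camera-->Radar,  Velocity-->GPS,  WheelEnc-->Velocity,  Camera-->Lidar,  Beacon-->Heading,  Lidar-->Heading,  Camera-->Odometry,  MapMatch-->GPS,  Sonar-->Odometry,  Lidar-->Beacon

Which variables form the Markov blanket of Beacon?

{Camera, Heading, Lidar, MapMatch, Velocity}

By definition, MB(Beacon) is built from Beacon's parents, Beacon's children, and the co-parents of Beacon.
Beacon's parents: Lidar.
Children of Beacon: Heading.
Parents of each child, excluding Beacon:
  parents(Heading) \ {Beacon} = {Camera, Lidar, MapMatch, Velocity}.
Taking the union gives {Camera, Heading, Lidar, MapMatch, Velocity}.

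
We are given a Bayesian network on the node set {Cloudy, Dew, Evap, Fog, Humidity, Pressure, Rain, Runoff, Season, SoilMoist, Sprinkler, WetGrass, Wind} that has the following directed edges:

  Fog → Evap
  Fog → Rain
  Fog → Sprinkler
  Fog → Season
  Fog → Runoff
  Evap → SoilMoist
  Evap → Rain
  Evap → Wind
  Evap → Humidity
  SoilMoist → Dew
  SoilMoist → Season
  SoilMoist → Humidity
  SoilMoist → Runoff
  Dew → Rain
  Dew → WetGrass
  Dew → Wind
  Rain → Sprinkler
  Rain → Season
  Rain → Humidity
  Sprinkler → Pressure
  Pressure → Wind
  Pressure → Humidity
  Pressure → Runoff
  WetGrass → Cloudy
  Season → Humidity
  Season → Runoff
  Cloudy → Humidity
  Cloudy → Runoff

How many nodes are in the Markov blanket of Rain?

9

Recall MB(v) = parents ∪ children ∪ spouses, where spouses are the other parents of v's children.
Ch(Rain) = {Humidity, Season, Sprinkler}.
Parents of Rain: Dew, Evap, Fog.
For each child, the remaining parents (spouses of Rain):
  Sprinkler: Fog
  Season: Fog, SoilMoist
  Humidity: Cloudy, Evap, Pressure, Season, SoilMoist
MB(Rain) = {Cloudy, Dew, Evap, Fog, Humidity, Pressure, Season, SoilMoist, Sprinkler}, which has 9 nodes.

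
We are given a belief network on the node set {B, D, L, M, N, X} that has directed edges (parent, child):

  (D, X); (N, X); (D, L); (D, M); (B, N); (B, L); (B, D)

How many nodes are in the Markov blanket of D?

Children of D: L, M, X.
D has parent B.
For each child, the remaining parents (spouses of D):
  L: B
  M: —
  X: N
MB(D) = {B, L, M, N, X}, which has 5 nodes.

5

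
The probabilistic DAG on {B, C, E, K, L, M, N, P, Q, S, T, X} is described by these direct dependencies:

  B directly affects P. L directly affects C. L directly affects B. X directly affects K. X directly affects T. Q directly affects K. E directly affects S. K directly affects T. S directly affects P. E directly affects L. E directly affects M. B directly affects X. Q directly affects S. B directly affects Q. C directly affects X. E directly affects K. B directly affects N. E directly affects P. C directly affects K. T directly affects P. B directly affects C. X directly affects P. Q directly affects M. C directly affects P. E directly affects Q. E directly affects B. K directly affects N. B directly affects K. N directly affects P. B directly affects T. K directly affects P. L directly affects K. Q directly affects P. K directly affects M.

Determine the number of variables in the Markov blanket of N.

9

A node's Markov blanket = Pa ∪ Ch ∪ (parents of Ch other than the node itself).
Parents of N: B, K.
Ch(N) = {P}.
For each child, the remaining parents (spouses of N):
  P also has parents B, C, E, K, Q, S, T, X.
MB(N) = {B, C, E, K, P, Q, S, T, X}, which has 9 nodes.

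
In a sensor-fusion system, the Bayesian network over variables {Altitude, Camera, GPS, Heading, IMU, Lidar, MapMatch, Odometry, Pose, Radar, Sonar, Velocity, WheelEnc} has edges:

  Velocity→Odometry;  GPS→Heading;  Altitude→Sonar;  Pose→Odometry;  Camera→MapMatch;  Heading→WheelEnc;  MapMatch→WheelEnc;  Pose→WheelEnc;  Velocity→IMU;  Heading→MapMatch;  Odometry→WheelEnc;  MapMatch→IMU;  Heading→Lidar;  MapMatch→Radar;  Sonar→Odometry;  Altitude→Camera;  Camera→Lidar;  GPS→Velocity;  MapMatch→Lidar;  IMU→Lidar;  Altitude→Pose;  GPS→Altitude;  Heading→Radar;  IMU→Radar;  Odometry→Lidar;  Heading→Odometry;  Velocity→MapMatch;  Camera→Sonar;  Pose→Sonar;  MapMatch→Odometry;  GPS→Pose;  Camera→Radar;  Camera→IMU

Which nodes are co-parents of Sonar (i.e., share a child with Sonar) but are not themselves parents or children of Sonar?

{Heading, MapMatch, Velocity}

Children of Sonar: Odometry.
  Odometry: Heading, MapMatch, Pose, Velocity
Excluding nodes already adjacent to Sonar (Altitude, Camera, Odometry, Pose), the co-parent-only contribution is {Heading, MapMatch, Velocity}.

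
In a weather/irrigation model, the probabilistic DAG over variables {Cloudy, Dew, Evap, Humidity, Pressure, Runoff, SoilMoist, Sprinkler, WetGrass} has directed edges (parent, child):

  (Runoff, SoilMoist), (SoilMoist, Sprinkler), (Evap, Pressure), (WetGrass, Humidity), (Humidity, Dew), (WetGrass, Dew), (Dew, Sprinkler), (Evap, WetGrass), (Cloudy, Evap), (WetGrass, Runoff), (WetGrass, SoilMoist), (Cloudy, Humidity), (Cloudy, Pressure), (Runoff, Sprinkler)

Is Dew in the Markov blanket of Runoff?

Dew is a co-parent of Runoff: both are parents of Sprinkler.
So Dew ∈ MB(Runoff).

Yes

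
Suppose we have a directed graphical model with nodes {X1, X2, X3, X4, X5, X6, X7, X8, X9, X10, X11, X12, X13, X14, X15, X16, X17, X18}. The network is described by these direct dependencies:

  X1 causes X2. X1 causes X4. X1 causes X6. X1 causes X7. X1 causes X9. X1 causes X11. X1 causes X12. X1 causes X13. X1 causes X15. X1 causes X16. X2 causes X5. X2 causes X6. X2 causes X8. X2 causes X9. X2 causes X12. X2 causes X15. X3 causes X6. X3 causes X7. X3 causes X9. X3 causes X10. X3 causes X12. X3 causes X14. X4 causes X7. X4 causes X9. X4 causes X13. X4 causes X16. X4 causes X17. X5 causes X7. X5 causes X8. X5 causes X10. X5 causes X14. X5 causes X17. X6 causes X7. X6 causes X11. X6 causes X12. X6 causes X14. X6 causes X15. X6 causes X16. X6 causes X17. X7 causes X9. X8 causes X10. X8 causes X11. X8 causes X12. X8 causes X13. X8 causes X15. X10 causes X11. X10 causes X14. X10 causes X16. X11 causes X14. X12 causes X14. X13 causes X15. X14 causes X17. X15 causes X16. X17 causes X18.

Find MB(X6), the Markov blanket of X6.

A node's Markov blanket = Pa ∪ Ch ∪ (parents of Ch other than the node itself).
Ch(X6) = {X7, X11, X12, X14, X15, X16, X17}.
Pa(X6) = {X1, X2, X3}.
For each child, the remaining parents (spouses of X6):
  X7 also has parents X1, X3, X4, X5.
  parents(X11) \ {X6} = {X1, X8, X10}.
  parents(X12) \ {X6} = {X1, X2, X3, X8}.
  X14 also has parents X3, X5, X10, X11, X12.
  parents(X15) \ {X6} = {X1, X2, X8, X13}.
  X16's other parents are X1, X4, X10, X15.
  X17 also has parents X4, X5, X14.
Taking the union gives {X1, X2, X3, X4, X5, X7, X8, X10, X11, X12, X13, X14, X15, X16, X17}.

{X1, X2, X3, X4, X5, X7, X8, X10, X11, X12, X13, X14, X15, X16, X17}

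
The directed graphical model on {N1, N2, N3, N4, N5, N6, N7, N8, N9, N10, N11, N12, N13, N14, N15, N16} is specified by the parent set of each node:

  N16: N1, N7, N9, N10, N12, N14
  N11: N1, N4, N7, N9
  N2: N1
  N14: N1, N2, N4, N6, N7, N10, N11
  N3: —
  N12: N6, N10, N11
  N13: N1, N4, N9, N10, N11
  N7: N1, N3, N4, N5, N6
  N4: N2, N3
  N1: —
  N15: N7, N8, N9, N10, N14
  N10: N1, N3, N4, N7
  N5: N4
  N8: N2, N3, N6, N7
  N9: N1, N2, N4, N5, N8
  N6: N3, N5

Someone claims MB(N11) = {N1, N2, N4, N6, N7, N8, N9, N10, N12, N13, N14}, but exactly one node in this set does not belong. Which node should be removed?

N8

A node's Markov blanket = Pa ∪ Ch ∪ (parents of Ch other than the node itself).
Pa(N11) = {N1, N4, N7, N9}.
Children of N11: N12, N13, N14.
Parents of each child, excluding N11:
  N12 also has parents N6, N10.
  N13's other parents are N1, N4, N9, N10.
  N14's other parents are N1, N2, N4, N6, N7, N10.
MB(N11) = {N1, N2, N4, N6, N7, N9, N10, N12, N13, N14}.
N8 is neither a parent, child, nor co-parent of N11, so it does not belong.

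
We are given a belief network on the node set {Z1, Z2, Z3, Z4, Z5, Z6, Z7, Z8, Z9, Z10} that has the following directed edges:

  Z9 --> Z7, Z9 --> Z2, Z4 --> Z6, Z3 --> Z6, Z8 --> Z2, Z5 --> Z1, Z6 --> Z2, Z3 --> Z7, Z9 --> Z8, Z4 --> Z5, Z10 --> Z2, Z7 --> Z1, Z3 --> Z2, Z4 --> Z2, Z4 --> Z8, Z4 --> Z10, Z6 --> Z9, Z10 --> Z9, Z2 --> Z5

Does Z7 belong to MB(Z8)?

No

Z8 has child Z2.
Pa(Z8) = {Z4, Z9}.
For each child, the remaining parents (spouses of Z8):
  parents(Z2) \ {Z8} = {Z3, Z4, Z6, Z9, Z10}.
MB(Z8) = {Z2, Z3, Z4, Z6, Z9, Z10}; Z7 is not in this set.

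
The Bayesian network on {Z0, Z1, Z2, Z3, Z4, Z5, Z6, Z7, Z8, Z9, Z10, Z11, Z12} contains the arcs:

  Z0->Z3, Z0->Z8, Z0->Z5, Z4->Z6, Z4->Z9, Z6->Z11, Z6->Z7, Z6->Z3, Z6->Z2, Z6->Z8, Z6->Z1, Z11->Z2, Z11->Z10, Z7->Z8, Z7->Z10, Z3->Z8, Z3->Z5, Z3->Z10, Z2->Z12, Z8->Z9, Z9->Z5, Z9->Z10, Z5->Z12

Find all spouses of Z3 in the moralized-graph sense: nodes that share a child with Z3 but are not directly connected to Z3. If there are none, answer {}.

{Z7, Z9, Z11}

Children of Z3: Z5, Z8, Z10.
  Z8: Z0, Z6, Z7
  Z5: Z0, Z9
  Z10: Z7, Z9, Z11
Excluding nodes already adjacent to Z3 (Z0, Z5, Z6, Z8, Z10), the co-parent-only contribution is {Z7, Z9, Z11}.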